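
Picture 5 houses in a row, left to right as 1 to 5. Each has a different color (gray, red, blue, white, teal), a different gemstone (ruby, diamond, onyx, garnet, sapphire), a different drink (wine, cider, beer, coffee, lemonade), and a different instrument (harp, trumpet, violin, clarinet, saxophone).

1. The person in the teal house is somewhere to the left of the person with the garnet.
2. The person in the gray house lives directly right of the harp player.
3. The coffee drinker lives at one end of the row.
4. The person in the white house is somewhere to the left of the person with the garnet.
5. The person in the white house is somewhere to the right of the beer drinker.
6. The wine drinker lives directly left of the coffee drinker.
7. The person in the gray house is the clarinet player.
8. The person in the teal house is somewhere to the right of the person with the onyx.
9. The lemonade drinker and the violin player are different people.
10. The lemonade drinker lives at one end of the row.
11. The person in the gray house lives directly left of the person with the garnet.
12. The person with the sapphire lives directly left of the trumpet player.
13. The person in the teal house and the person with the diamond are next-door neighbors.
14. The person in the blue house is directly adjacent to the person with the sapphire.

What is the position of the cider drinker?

3

From clue 6, the wine drinker must be in house 4.
Clue 6: the coffee drinker is in house 5.
So house 1 gets lemonade for drink.
The only instrument still possible for house 1 is saxophone.
The person in the gray house is narrowed to house 3 or 4; consider each.
Placing it in house 3 leads to a contradiction, so it's in house 4.
The harp player is in house 3 (clue 2).
Clue 7: the clarinet player is in house 4.
From clue 11, the person with the garnet must be in house 5.
So house 2 gets teal for color.
The only color still possible for house 3 is white.
By clue 5, the beer drinker is in house 2.
By clue 8, the person with the onyx is in house 1.
The person in the blue house is in house 5 (clue 14).
The person with the sapphire is in house 4 (clue 14).
The only color still possible for house 1 is red.
House 2 gemstone: only ruby fits.
So house 3 gets diamond for gemstone.
The only drink still possible for house 3 is cider.
Clue 12 places the trumpet player in house 5.
The only instrument still possible for house 2 is violin.
So: house 1 = red/onyx/lemonade/saxophone, house 2 = teal/ruby/beer/violin, house 3 = white/diamond/cider/harp, house 4 = gray/sapphire/wine/clarinet, house 5 = blue/garnet/coffee/trumpet.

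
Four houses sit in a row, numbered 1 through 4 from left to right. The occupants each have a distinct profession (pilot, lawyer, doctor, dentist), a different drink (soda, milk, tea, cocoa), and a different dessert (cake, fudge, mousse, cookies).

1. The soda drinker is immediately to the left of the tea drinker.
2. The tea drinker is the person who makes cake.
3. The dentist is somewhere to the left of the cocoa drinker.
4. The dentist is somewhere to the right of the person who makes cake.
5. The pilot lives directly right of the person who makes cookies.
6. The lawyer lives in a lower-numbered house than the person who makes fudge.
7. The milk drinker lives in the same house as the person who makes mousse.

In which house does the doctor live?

The dentist is in house 3 (clue 4).
The person who makes cake is in house 2 (clue 4).
By clue 2, the tea drinker is in house 2.
Clue 3: the cocoa drinker is in house 4.
From clue 1, the soda drinker must be in house 1.
That leaves milk as the drink for house 3.
House 4's dessert must be fudge (nothing else left).
By clue 7, the person who makes mousse is in house 3.
The only dessert still possible for house 1 is cookies.
Clue 5: the pilot is in house 2.
House 1 profession: only lawyer fits.
House 4 profession: only doctor fits.
So: house 1 = lawyer/soda/cookies, house 2 = pilot/tea/cake, house 3 = dentist/milk/mousse, house 4 = doctor/cocoa/fudge.

4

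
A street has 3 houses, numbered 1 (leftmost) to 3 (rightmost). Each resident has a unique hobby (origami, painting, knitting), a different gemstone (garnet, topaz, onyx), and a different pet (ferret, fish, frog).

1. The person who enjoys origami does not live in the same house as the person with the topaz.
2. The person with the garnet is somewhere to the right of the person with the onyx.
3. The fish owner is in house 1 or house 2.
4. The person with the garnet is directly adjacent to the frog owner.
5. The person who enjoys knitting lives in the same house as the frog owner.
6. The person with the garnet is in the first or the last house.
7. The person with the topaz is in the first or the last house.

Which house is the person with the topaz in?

1

Clue 6: the person with the garnet is in house 3.
House 1 gemstone: only topaz fits.
House 2's gemstone must be onyx (nothing else left).
By clue 4, the frog owner is in house 2.
From clue 5, the person who enjoys knitting must be in house 2.
That leaves painting as the hobby for house 1.
That leaves origami as the hobby for house 3.
The only pet still possible for house 3 is ferret.
House 1's pet must be fish (nothing else left).
So: house 1 = painting/topaz/fish, house 2 = knitting/onyx/frog, house 3 = origami/garnet/ferret.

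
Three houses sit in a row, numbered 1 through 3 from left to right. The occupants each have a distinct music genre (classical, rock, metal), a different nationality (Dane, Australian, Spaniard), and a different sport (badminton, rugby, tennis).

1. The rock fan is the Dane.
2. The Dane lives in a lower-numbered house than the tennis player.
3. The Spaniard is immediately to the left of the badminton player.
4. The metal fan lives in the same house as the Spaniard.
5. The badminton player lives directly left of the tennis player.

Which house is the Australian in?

3

By clue 5, the badminton player is in house 2.
From clue 5, the tennis player must be in house 3.
So house 3 gets Australian for nationality.
The only sport still possible for house 1 is rugby.
Clue 3 places the Spaniard in house 1.
By clue 4, the metal fan is in house 1.
So house 3 gets classical for music genre.
House 2's nationality must be Dane (nothing else left).
So house 2 gets rock for music genre.
So: house 1 = metal/Spaniard/rugby, house 2 = rock/Dane/badminton, house 3 = classical/Australian/tennis.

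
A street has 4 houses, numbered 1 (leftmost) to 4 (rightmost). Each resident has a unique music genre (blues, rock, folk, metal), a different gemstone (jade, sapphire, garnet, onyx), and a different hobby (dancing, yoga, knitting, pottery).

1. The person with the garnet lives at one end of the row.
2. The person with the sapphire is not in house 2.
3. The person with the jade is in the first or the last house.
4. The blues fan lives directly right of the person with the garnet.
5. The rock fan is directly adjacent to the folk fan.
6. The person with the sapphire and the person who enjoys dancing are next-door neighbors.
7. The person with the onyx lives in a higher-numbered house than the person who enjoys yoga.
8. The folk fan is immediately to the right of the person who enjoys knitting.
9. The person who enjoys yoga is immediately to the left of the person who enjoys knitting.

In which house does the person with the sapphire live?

3

The blues fan is in house 2 (clue 4).
Clue 4 places the person with the garnet in house 1.
House 2 gemstone: only onyx fits.
House 3 gemstone: only sapphire fits.
That leaves jade as the gemstone for house 4.
By clue 7, the person who enjoys yoga is in house 1.
The person who enjoys knitting is in house 2 (clue 9).
The only music genre still possible for house 1 is metal.
The only hobby still possible for house 3 is pottery.
House 4's hobby must be dancing (nothing else left).
Clue 8 places the folk fan in house 3.
House 4 music genre: only rock fits.
So: house 1 = metal/garnet/yoga, house 2 = blues/onyx/knitting, house 3 = folk/sapphire/pottery, house 4 = rock/jade/dancing.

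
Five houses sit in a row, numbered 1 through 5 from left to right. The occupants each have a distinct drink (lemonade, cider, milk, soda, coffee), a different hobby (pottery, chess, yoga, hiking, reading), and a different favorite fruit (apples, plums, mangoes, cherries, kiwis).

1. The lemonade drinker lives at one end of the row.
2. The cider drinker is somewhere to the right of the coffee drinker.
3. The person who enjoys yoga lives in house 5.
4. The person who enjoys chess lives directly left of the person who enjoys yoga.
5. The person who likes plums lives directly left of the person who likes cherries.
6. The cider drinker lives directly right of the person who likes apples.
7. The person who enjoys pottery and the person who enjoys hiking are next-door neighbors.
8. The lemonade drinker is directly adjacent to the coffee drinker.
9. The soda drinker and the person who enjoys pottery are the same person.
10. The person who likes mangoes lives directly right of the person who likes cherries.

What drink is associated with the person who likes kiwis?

Clue 3 places the person who enjoys yoga in house 5.
By clue 4, the person who enjoys chess is in house 4.
The coffee drinker is narrowed to house 2 or 4; consider each.
Placing it in house 4 leads to a contradiction, so it's in house 2.
The lemonade drinker is in house 1 (clue 8).
By clue 9, the person who enjoys pottery is in house 3.
House 3's drink must be soda (nothing else left).
Clue 7: the person who enjoys hiking is in house 2.
The only hobby still possible for house 1 is reading.
The cider drinker is narrowed to house 4 or 5; consider each.
Placing it in house 4 leads to a contradiction, so it's in house 5.
Clue 6 places the person who likes apples in house 4.
That leaves milk as the drink for house 4.
Clue 10 places the person who likes mangoes in house 3.
Clue 10: the person who likes cherries is in house 2.
House 5's favorite fruit must be kiwis (nothing else left).
House 1's favorite fruit must be plums (nothing else left).
So: house 1 = lemonade/reading/plums, house 2 = coffee/hiking/cherries, house 3 = soda/pottery/mangoes, house 4 = milk/chess/apples, house 5 = cider/yoga/kiwis.

cider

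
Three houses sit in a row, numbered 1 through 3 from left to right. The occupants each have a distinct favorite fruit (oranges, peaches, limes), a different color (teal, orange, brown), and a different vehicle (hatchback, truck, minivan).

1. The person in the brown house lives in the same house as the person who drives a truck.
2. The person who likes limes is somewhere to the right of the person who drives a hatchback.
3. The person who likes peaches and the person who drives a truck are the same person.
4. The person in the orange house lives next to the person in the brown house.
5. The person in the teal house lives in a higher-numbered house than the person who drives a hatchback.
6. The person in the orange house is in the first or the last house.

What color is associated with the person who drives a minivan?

teal

Clue 4 places the person in the brown house in house 2.
The only color still possible for house 1 is orange.
House 3's color must be teal (nothing else left).
The person who drives a truck is in house 2 (clue 1).
From clue 3, the person who likes peaches must be in house 2.
That leaves oranges as the favorite fruit for house 1.
The only favorite fruit still possible for house 3 is limes.
So house 3 gets minivan for vehicle.
So house 1 gets hatchback for vehicle.
So: house 1 = oranges/orange/hatchback, house 2 = peaches/brown/truck, house 3 = limes/teal/minivan.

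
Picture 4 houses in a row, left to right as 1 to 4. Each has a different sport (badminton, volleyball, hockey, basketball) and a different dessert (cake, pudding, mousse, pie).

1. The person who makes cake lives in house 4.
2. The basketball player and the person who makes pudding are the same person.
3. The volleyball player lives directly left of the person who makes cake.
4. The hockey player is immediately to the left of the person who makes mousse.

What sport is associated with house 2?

By clue 1, the person who makes cake is in house 4.
Clue 3: the volleyball player is in house 3.
So house 4 gets badminton for sport.
The basketball player is narrowed to house 1 or 2; consider each.
Placing it in house 2 leads to a contradiction, so it's in house 1.
Clue 2 places the person who makes pudding in house 1.
House 2's sport must be hockey (nothing else left).
By clue 4, the person who makes mousse is in house 3.
So house 2 gets pie for dessert.
So: house 1 = basketball/pudding, house 2 = hockey/pie, house 3 = volleyball/mousse, house 4 = badminton/cake.

hockey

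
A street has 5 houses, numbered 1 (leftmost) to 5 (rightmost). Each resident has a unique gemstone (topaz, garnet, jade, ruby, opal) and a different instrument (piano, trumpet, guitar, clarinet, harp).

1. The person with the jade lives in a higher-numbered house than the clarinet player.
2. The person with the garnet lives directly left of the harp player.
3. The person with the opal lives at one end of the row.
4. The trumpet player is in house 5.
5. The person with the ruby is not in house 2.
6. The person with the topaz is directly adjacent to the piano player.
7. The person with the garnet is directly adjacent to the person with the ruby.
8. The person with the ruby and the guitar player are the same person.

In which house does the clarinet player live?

By clue 4, the trumpet player is in house 5.
The person with the garnet is narrowed to house 2 or 3; consider each.
Placing it in house 3 leads to a contradiction, so it's in house 2.
The harp player is in house 3 (clue 2).
From clue 8, the person with the ruby must be in house 1.
House 4 gemstone: only jade fits.
So house 5 gets opal for gemstone.
So house 1 gets guitar for instrument.
By clue 1, the clarinet player is in house 2.
That leaves topaz as the gemstone for house 3.
House 4's instrument must be piano (nothing else left).
So: house 1 = ruby/guitar, house 2 = garnet/clarinet, house 3 = topaz/harp, house 4 = jade/piano, house 5 = opal/trumpet.

2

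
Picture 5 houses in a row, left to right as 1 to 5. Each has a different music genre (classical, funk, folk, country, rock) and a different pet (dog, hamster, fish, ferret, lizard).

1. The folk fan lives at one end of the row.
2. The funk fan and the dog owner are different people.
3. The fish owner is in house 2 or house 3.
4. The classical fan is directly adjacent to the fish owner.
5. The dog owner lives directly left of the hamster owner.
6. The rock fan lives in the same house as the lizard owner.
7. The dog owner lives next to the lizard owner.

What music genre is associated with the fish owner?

funk

The folk fan is narrowed to house 1 or 5; consider each.
Placing it in house 1 leads to a contradiction, so it's in house 5.
The fish owner is narrowed to house 2 or 3; consider each.
Placing it in house 3 leads to a contradiction, so it's in house 2.
The only pet still possible for house 1 is ferret.
So house 5 gets hamster for pet.
From clue 5, the dog owner must be in house 4.
By clue 7, the lizard owner is in house 3.
From clue 6, the rock fan must be in house 3.
So house 4 gets country for music genre.
House 1 music genre: only classical fits.
That leaves funk as the music genre for house 2.
So: house 1 = classical/ferret, house 2 = funk/fish, house 3 = rock/lizard, house 4 = country/dog, house 5 = folk/hamster.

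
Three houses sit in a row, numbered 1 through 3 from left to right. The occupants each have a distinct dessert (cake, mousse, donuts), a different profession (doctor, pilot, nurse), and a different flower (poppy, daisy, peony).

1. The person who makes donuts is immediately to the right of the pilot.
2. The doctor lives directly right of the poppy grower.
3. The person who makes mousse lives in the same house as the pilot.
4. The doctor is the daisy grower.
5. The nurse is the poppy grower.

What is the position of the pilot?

1

The only profession still possible for house 3 is doctor.
From clue 2, the poppy grower must be in house 2.
Clue 4: the daisy grower is in house 3.
From clue 5, the nurse must be in house 2.
The only profession still possible for house 1 is pilot.
The only flower still possible for house 1 is peony.
Clue 1: the person who makes donuts is in house 2.
From clue 3, the person who makes mousse must be in house 1.
So house 3 gets cake for dessert.
So: house 1 = mousse/pilot/peony, house 2 = donuts/nurse/poppy, house 3 = cake/doctor/daisy.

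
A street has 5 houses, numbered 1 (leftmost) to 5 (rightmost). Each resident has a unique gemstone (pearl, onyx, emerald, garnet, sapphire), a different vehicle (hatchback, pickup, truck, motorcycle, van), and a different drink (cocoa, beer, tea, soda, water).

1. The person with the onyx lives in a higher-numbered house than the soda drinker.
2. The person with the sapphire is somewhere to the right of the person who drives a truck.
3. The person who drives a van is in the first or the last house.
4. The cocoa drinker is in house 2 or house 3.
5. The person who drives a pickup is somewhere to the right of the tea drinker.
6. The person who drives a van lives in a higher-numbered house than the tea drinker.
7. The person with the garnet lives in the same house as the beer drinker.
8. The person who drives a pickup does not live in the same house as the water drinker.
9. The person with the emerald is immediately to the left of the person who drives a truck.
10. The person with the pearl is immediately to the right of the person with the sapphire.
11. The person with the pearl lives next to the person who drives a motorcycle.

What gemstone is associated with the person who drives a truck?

garnet

The person who drives a van is in house 5 (clue 6).
The only vehicle still possible for house 1 is hatchback.
The person with the emerald is narrowed to house 1 or 2; consider each.
Placing it in house 2 leads to a contradiction, so it's in house 1.
Clue 9 places the person who drives a truck in house 2.
The person with the pearl is narrowed to house 4 or 5; consider each.
Placing it in house 5 leads to a contradiction, so it's in house 4.
Clue 10: the person with the sapphire is in house 3.
Clue 11: the person who drives a motorcycle is in house 3.
So house 4 gets pickup for vehicle.
So house 4 gets soda for drink.
Clue 1 places the person with the onyx in house 5.
That leaves garnet as the gemstone for house 2.
From clue 7, the beer drinker must be in house 2.
That leaves water as the drink for house 5.
That leaves tea as the drink for house 1.
House 3 drink: only cocoa fits.
So: house 1 = emerald/hatchback/tea, house 2 = garnet/truck/beer, house 3 = sapphire/motorcycle/cocoa, house 4 = pearl/pickup/soda, house 5 = onyx/van/water.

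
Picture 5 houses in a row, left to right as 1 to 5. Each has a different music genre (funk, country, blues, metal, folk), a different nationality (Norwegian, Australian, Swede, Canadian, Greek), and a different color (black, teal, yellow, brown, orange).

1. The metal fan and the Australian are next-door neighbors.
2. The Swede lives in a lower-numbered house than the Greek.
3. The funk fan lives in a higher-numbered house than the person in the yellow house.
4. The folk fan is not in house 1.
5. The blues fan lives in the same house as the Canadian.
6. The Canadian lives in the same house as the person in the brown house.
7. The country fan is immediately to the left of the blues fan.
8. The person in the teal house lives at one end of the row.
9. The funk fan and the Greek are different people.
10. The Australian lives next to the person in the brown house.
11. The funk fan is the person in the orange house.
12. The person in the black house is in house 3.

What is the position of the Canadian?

The person in the black house is in house 3 (clue 12).
So house 1 gets country for music genre.
From clue 7, the blues fan must be in house 2.
From clue 5, the Canadian must be in house 2.
Clue 6: the person in the brown house is in house 2.
By clue 10, the Australian is in house 3.
Clue 1: the metal fan is in house 4.
House 3's music genre must be folk (nothing else left).
So house 5 gets funk for music genre.
Clue 9 places the Greek in house 4.
Clue 11: the person in the orange house is in house 5.
The only nationality still possible for house 5 is Norwegian.
So house 4 gets yellow for color.
That leaves Swede as the nationality for house 1.
The only color still possible for house 1 is teal.
So: house 1 = country/Swede/teal, house 2 = blues/Canadian/brown, house 3 = folk/Australian/black, house 4 = metal/Greek/yellow, house 5 = funk/Norwegian/orange.

2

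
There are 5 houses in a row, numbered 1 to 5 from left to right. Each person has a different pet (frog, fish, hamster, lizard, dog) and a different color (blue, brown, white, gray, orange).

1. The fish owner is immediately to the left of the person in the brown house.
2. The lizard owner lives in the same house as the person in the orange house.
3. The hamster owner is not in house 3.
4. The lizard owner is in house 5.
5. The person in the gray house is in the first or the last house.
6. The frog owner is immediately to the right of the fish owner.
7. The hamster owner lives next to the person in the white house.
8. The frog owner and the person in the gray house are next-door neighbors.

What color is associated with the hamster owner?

The lizard owner is in house 5 (clue 4).
Clue 2: the person in the orange house is in house 5.
Clue 8 places the frog owner in house 2.
The only color still possible for house 1 is gray.
From clue 6, the fish owner must be in house 1.
So house 3 gets dog for pet.
House 4's pet must be hamster (nothing else left).
Clue 1 places the person in the brown house in house 2.
The person in the white house is in house 3 (clue 7).
House 4 color: only blue fits.
So: house 1 = fish/gray, house 2 = frog/brown, house 3 = dog/white, house 4 = hamster/blue, house 5 = lizard/orange.

blue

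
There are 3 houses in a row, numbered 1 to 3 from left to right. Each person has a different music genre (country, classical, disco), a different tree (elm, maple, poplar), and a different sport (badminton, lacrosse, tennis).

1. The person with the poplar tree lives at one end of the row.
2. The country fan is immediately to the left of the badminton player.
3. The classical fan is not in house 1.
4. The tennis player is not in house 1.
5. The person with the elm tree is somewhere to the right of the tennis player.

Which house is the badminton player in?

3

Clue 5: the person with the elm tree is in house 3.
From clue 5, the tennis player must be in house 2.
So house 1 gets poplar for tree.
That leaves maple as the tree for house 2.
House 1's sport must be lacrosse (nothing else left).
House 3's sport must be badminton (nothing else left).
From clue 2, the country fan must be in house 2.
So house 1 gets disco for music genre.
The only music genre still possible for house 3 is classical.
So: house 1 = disco/poplar/lacrosse, house 2 = country/maple/tennis, house 3 = classical/elm/badminton.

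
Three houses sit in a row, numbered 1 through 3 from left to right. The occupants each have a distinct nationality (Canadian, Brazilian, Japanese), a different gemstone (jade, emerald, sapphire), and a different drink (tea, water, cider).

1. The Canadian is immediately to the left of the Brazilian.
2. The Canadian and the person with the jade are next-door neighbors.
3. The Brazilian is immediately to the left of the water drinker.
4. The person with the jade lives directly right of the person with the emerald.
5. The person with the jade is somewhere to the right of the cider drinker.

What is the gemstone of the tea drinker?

jade

From clue 3, the Brazilian must be in house 2.
By clue 3, the water drinker is in house 3.
House 3 nationality: only Japanese fits.
By clue 2, the person with the jade is in house 2.
By clue 4, the person with the emerald is in house 1.
Clue 5: the cider drinker is in house 1.
So house 1 gets Canadian for nationality.
That leaves sapphire as the gemstone for house 3.
House 2's drink must be tea (nothing else left).
So: house 1 = Canadian/emerald/cider, house 2 = Brazilian/jade/tea, house 3 = Japanese/sapphire/water.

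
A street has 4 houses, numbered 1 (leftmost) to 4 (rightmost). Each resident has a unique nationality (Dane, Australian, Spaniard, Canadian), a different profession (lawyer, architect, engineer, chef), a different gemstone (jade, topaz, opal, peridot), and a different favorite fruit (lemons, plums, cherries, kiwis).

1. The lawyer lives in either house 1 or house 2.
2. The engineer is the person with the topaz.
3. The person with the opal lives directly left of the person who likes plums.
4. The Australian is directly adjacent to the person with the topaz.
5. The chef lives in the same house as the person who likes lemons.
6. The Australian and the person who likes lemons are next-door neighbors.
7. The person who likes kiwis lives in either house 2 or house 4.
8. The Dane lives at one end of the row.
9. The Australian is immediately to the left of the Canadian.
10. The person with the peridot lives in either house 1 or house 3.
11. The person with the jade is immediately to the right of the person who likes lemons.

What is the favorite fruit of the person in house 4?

kiwis

The Dane is narrowed to house 1 or 4; consider each.
Placing it in house 4 leads to a contradiction, so it's in house 1.
The Australian is narrowed to house 2 or 3; consider each.
Placing it in house 2 leads to a contradiction, so it's in house 3.
By clue 6, the person who likes lemons is in house 2.
Clue 9: the Canadian is in house 4.
Clue 11 places the person with the jade in house 3.
House 2 nationality: only Spaniard fits.
That leaves peridot as the gemstone for house 1.
That leaves topaz as the gemstone for house 4.
House 1 favorite fruit: only cherries fits.
So house 3 gets plums for favorite fruit.
The only favorite fruit still possible for house 4 is kiwis.
Clue 2: the engineer is in house 4.
Clue 5 places the chef in house 2.
So house 3 gets architect for profession.
That leaves opal as the gemstone for house 2.
House 1 profession: only lawyer fits.
So: house 1 = Dane/lawyer/peridot/cherries, house 2 = Spaniard/chef/opal/lemons, house 3 = Australian/architect/jade/plums, house 4 = Canadian/engineer/topaz/kiwis.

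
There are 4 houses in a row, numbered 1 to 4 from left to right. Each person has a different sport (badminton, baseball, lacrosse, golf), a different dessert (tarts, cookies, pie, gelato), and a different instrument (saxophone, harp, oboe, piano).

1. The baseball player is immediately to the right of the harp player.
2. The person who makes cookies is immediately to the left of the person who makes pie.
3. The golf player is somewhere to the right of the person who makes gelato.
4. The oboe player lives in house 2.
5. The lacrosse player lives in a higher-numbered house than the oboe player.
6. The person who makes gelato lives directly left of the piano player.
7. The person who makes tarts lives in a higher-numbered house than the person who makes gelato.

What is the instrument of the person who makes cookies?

harp

From clue 4, the oboe player must be in house 2.
So house 1 gets badminton for sport.
House 1 dessert: only cookies fits.
From clue 2, the person who makes pie must be in house 2.
The only sport still possible for house 2 is baseball.
House 3 dessert: only gelato fits.
That leaves tarts as the dessert for house 4.
Clue 1: the harp player is in house 1.
From clue 3, the golf player must be in house 4.
From clue 6, the piano player must be in house 4.
So house 3 gets lacrosse for sport.
That leaves saxophone as the instrument for house 3.
So: house 1 = badminton/cookies/harp, house 2 = baseball/pie/oboe, house 3 = lacrosse/gelato/saxophone, house 4 = golf/tarts/piano.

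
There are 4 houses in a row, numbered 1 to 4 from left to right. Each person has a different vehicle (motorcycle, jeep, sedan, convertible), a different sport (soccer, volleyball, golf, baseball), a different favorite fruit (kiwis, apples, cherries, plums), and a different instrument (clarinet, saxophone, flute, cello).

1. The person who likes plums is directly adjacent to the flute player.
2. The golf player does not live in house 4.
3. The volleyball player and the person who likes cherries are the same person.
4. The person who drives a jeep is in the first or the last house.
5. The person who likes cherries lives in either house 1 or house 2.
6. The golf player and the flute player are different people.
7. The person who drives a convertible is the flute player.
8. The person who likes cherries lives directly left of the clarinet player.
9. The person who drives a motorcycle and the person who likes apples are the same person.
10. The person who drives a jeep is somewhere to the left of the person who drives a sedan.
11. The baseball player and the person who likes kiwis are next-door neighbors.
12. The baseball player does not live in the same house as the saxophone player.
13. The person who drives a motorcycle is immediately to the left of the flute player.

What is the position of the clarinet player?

2

Clue 10: the person who drives a jeep is in house 1.
The person who drives a convertible is narrowed to house 3 or 4; consider each.
Placing it in house 4 leads to a contradiction, so it's in house 3.
From clue 7, the flute player must be in house 3.
Clue 13 places the person who drives a motorcycle in house 2.
That leaves sedan as the vehicle for house 4.
The person who likes cherries is in house 1 (clue 8).
Clue 9: the person who likes apples is in house 2.
That leaves kiwis as the favorite fruit for house 3.
The only favorite fruit still possible for house 4 is plums.
The only instrument still possible for house 2 is clarinet.
Clue 3: the volleyball player is in house 1.
The only sport still possible for house 2 is golf.
House 3 sport: only soccer fits.
The only sport still possible for house 4 is baseball.
From clue 12, the saxophone player must be in house 1.
So house 4 gets cello for instrument.
So: house 1 = jeep/volleyball/cherries/saxophone, house 2 = motorcycle/golf/apples/clarinet, house 3 = convertible/soccer/kiwis/flute, house 4 = sedan/baseball/plums/cello.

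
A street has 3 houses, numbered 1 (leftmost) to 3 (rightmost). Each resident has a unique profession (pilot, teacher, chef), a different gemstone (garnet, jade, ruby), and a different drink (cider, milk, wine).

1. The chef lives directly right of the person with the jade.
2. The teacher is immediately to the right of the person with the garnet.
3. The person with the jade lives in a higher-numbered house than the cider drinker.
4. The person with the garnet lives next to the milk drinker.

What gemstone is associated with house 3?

Clue 3 places the person with the jade in house 2.
The cider drinker is in house 1 (clue 3).
House 1's profession must be pilot (nothing else left).
House 3 gemstone: only ruby fits.
By clue 1, the chef is in house 3.
From clue 2, the teacher must be in house 2.
Clue 4: the milk drinker is in house 2.
The only gemstone still possible for house 1 is garnet.
That leaves wine as the drink for house 3.
So: house 1 = pilot/garnet/cider, house 2 = teacher/jade/milk, house 3 = chef/ruby/wine.

ruby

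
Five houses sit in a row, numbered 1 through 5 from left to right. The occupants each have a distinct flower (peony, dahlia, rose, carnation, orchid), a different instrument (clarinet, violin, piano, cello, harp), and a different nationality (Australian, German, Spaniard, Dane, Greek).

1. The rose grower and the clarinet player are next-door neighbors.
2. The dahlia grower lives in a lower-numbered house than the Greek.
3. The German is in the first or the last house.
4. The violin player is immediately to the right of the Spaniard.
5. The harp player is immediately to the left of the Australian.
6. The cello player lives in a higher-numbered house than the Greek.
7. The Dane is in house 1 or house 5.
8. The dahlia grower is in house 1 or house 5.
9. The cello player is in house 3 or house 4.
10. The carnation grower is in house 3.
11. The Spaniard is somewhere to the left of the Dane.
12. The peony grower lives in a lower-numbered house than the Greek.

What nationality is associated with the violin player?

Clue 8: the dahlia grower is in house 1.
Clue 10: the carnation grower is in house 3.
By clue 11, the Dane is in house 5.
Clue 12: the Greek is in house 3.
So house 2 gets peony for flower.
House 1's nationality must be German (nothing else left).
By clue 6, the cello player is in house 4.
House 2 instrument: only piano fits.
By clue 1, the rose grower is in house 4.
House 5's flower must be orchid (nothing else left).
House 1 instrument: only harp fits.
By clue 5, the Australian is in house 2.
House 4's nationality must be Spaniard (nothing else left).
From clue 4, the violin player must be in house 5.
House 3 instrument: only clarinet fits.
So: house 1 = dahlia/harp/German, house 2 = peony/piano/Australian, house 3 = carnation/clarinet/Greek, house 4 = rose/cello/Spaniard, house 5 = orchid/violin/Dane.

Dane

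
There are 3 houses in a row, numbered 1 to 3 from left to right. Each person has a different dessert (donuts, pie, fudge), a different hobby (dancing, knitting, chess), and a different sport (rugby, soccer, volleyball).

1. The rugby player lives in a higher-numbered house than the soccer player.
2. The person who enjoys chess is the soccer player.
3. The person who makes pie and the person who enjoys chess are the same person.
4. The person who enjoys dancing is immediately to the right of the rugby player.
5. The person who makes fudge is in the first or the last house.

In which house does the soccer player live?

By clue 4, the person who enjoys dancing is in house 3.
The rugby player is in house 2 (clue 4).
House 1 sport: only soccer fits.
The only sport still possible for house 3 is volleyball.
Clue 2 places the person who enjoys chess in house 1.
From clue 3, the person who makes pie must be in house 1.
House 2's dessert must be donuts (nothing else left).
House 3 dessert: only fudge fits.
House 2's hobby must be knitting (nothing else left).
So: house 1 = pie/chess/soccer, house 2 = donuts/knitting/rugby, house 3 = fudge/dancing/volleyball.

1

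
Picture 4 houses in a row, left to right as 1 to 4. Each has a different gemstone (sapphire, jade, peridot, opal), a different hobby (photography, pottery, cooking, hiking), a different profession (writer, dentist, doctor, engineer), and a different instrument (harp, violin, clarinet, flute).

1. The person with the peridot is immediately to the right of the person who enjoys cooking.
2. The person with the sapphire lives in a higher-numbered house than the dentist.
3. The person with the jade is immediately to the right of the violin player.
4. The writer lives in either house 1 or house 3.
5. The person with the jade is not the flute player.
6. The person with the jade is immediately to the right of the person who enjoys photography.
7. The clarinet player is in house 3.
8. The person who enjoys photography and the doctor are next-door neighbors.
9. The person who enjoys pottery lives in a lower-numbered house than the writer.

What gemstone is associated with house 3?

From clue 7, the clarinet player must be in house 3.
By clue 9, the writer is in house 3.
That leaves opal as the gemstone for house 1.
House 4 hobby: only hiking fits.
The only hobby still possible for house 3 is cooking.
So house 4 gets engineer for profession.
Clue 1: the person with the peridot is in house 4.
The person with the jade is narrowed to house 2 or 3; consider each.
Placing it in house 3 leads to a contradiction, so it's in house 2.
Clue 3: the violin player is in house 1.
Clue 6 places the person who enjoys photography in house 1.
From clue 8, the doctor must be in house 2.
House 3's gemstone must be sapphire (nothing else left).
So house 2 gets pottery for hobby.
House 1 profession: only dentist fits.
The only instrument still possible for house 2 is harp.
House 4 instrument: only flute fits.
So: house 1 = opal/photography/dentist/violin, house 2 = jade/pottery/doctor/harp, house 3 = sapphire/cooking/writer/clarinet, house 4 = peridot/hiking/engineer/flute.

sapphire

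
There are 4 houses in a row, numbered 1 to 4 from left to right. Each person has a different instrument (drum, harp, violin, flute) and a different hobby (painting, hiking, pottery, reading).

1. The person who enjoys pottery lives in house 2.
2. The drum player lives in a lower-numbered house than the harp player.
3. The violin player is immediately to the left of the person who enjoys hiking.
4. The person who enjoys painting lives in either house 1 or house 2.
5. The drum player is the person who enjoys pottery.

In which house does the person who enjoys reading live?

3

From clue 1, the person who enjoys pottery must be in house 2.
Clue 5: the drum player is in house 2.
From clue 3, the violin player must be in house 3.
By clue 3, the person who enjoys hiking is in house 4.
House 1 instrument: only flute fits.
That leaves harp as the instrument for house 4.
House 1 hobby: only painting fits.
So house 3 gets reading for hobby.
So: house 1 = flute/painting, house 2 = drum/pottery, house 3 = violin/reading, house 4 = harp/hiking.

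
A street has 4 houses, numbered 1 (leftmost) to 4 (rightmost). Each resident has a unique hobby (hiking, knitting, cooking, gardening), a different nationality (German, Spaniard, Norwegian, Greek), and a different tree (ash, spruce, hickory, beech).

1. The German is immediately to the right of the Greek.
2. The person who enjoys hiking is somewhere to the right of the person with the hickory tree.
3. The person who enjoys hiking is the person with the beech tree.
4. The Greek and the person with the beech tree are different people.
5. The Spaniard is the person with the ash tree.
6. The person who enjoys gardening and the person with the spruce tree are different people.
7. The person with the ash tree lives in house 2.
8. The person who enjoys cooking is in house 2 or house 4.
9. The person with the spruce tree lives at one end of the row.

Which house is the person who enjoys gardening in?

From clue 7, the person with the ash tree must be in house 2.
By clue 5, the Spaniard is in house 2.
From clue 1, the German must be in house 4.
Clue 1: the Greek is in house 3.
By clue 4, the person with the beech tree is in house 4.
House 1's nationality must be Norwegian (nothing else left).
That leaves hickory as the tree for house 3.
Clue 2 places the person who enjoys hiking in house 4.
House 1 hobby: only knitting fits.
That leaves cooking as the hobby for house 2.
That leaves gardening as the hobby for house 3.
The only tree still possible for house 1 is spruce.
So: house 1 = knitting/Norwegian/spruce, house 2 = cooking/Spaniard/ash, house 3 = gardening/Greek/hickory, house 4 = hiking/German/beech.

3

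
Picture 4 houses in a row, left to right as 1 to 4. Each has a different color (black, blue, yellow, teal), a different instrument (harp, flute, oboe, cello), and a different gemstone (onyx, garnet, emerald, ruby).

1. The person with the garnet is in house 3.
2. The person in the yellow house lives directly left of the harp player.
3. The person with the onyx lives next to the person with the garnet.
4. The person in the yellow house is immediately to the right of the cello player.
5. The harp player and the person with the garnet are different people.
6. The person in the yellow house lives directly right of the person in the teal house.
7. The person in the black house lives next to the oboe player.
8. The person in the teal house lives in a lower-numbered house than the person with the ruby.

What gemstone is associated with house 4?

By clue 1, the person with the garnet is in house 3.
House 1 gemstone: only emerald fits.
Clue 2: the person in the yellow house is in house 3.
The harp player is in house 4 (clue 2).
Clue 4 places the cello player in house 2.
From clue 6, the person in the teal house must be in house 2.
Clue 8: the person with the ruby is in house 4.
That leaves onyx as the gemstone for house 2.
Clue 7 places the person in the black house in house 4.
Clue 7: the oboe player is in house 3.
House 1 color: only blue fits.
House 1 instrument: only flute fits.
So: house 1 = blue/flute/emerald, house 2 = teal/cello/onyx, house 3 = yellow/oboe/garnet, house 4 = black/harp/ruby.

ruby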